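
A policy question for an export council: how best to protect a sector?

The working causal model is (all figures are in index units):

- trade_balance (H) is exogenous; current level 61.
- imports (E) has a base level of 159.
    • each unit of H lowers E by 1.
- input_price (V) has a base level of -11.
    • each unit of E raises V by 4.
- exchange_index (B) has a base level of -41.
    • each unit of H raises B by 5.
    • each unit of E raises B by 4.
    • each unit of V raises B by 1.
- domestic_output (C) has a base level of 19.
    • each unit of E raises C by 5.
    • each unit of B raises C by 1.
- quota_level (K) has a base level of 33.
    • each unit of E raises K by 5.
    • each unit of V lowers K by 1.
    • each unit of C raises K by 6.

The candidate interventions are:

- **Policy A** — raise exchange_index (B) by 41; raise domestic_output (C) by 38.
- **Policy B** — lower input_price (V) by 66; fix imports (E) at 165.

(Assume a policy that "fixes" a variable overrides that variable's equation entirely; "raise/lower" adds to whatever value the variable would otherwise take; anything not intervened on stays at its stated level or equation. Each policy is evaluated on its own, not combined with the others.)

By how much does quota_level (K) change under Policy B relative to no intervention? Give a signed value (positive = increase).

Baseline:
  H = 61
  E = 159 − 61 = 98
  V = -11 + 4·98 = 381
  B = -41 + 5·61 + 4·98 + 381 = 1037
  C = 19 + 5·98 + 1037 = 1546
  K = 33 + 5·98 − 381 + 6·1546 = 9418
Policy B (V − 66, E := 165):
  H = 61
  E = 165
  V = -11 + 4·165 (−66 from intervention) = 583
  B = -41 + 5·61 + 4·165 + 583 = 1507
  C = 19 + 5·165 + 1507 = 2351
  K = 33 + 5·165 − 583 + 6·2351 = 14381
Change in K: 14381 − 9418 = 4963

4963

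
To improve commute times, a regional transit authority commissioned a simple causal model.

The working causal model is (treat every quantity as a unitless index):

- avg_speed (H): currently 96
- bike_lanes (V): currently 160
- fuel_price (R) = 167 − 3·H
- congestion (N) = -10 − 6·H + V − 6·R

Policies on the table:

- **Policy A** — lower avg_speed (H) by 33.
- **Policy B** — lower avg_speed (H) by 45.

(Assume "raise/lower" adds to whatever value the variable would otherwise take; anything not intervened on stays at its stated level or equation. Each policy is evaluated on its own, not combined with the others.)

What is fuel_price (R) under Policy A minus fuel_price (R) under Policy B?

-36

Policy A (H − 33):
  H = 96 − 33 = 63
  R = 167 − 3·63 = -22
Policy B (H − 45):
  H = 96 − 45 = 51
  R = 167 − 3·51 = 14
R: -22 − 14 = -36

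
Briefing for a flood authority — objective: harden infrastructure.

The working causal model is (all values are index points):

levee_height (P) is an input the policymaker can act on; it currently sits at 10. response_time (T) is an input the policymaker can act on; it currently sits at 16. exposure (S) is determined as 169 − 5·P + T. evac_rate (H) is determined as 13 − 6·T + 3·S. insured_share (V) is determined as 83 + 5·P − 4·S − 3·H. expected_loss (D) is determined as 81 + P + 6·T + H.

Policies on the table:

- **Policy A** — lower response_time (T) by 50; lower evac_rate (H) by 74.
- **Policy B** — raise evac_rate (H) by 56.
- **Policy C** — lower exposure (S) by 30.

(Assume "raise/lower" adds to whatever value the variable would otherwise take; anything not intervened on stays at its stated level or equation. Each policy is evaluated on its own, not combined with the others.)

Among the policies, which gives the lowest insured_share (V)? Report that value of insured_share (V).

Policy A (T − 50, H − 74):
  P = 10
  T = 16 − 50 = -34
  S = 169 − 5·10 + (-34) = 85
  H = 13 − 6·(-34) + 3·85 (−74 from intervention) = 398
  V = 83 + 5·10 − 4·85 − 3·398 = -1401
Policy B (H + 56):
  P = 10
  T = 16
  S = 169 − 5·10 + 16 = 135
  H = 13 − 6·16 + 3·135 (+56 from intervention) = 378
  V = 83 + 5·10 − 4·135 − 3·378 = -1541
Policy C (S − 30):
  P = 10
  T = 16
  S = 169 − 5·10 + 16 (−30 from intervention) = 105
  H = 13 − 6·16 + 3·105 = 232
  V = 83 + 5·10 − 4·105 − 3·232 = -983
Comparing — Policy A: V=-1401, Policy B: V=-1541, Policy C: V=-983. Lowest is -1541 (Policy B).

-1541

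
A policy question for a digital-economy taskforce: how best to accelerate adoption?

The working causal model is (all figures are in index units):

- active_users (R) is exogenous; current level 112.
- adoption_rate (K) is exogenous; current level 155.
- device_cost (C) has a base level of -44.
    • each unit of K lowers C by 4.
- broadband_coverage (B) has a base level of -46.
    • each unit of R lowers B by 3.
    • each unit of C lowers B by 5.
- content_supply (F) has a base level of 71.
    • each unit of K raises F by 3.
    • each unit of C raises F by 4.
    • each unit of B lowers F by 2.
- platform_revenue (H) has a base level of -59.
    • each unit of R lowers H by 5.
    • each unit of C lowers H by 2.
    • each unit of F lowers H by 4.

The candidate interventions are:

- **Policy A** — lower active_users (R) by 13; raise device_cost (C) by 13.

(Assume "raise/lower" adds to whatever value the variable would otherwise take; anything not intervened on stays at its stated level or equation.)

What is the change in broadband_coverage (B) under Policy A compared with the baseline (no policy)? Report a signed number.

Baseline:
  R = 112
  K = 155
  C = -44 − 4·155 = -664
  B = -46 − 3·112 − 5·(-664) = 2938
Policy A (R − 13, C + 13):
  R = 112 − 13 = 99
  K = 155
  C = -44 − 4·155 (+13 from intervention) = -651
  B = -46 − 3·99 − 5·(-651) = 2912
Change in B: 2912 − 2938 = -26

-26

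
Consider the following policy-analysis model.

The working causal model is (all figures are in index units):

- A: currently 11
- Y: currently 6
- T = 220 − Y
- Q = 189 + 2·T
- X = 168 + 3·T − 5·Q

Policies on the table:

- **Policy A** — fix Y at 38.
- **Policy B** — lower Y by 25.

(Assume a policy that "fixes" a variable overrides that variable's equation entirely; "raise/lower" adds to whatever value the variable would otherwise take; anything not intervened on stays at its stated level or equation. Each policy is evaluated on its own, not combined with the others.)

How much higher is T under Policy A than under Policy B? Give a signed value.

Policy A (Y := 38):
  Y = 38
  T = 220 − 38 = 182
Policy B (Y − 25):
  Y = 6 − 25 = -19
  T = 220 − (-19) = 239
T: 182 − 239 = -57

-57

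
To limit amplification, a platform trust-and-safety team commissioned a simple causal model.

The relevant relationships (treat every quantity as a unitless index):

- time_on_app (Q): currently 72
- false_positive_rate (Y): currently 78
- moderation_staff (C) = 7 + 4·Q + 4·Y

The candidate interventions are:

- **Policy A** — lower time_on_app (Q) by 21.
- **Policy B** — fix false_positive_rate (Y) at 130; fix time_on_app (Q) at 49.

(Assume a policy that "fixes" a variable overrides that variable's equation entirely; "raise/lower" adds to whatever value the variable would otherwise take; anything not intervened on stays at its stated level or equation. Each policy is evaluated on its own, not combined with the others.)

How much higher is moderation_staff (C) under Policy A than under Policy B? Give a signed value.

-200

Policy A (Q − 21):
  Q = 72 − 21 = 51
  Y = 78
  C = 7 + 4·51 + 4·78 = 523
Policy B (Y := 130, Q := 49):
  Q = 49
  Y = 130
  C = 7 + 4·49 + 4·130 = 723
C: 523 − 723 = -200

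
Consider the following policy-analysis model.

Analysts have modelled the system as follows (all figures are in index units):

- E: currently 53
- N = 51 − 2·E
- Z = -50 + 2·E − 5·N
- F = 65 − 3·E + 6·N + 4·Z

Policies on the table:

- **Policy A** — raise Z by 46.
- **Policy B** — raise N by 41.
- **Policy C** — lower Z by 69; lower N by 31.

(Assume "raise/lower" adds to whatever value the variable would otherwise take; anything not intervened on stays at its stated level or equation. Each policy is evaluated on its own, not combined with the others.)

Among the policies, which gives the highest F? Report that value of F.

1084

Policy A (Z + 46):
  E = 53
  N = 51 − 2·53 = -55
  Z = -50 + 2·53 − 5·(-55) (+46 from intervention) = 377
  F = 65 − 3·53 + 6·(-55) + 4·377 = 1084
Policy B (N + 41):
  E = 53
  N = 51 − 2·53 (+41 from intervention) = -14
  Z = -50 + 2·53 − 5·(-14) = 126
  F = 65 − 3·53 + 6·(-14) + 4·126 = 326
Policy C (Z − 69, N − 31):
  E = 53
  N = 51 − 2·53 (−31 from intervention) = -86
  Z = -50 + 2·53 − 5·(-86) (−69 from intervention) = 417
  F = 65 − 3·53 + 6·(-86) + 4·417 = 1058
Comparing — Policy A: F=1084, Policy B: F=326, Policy C: F=1058. Highest is 1084 (Policy A).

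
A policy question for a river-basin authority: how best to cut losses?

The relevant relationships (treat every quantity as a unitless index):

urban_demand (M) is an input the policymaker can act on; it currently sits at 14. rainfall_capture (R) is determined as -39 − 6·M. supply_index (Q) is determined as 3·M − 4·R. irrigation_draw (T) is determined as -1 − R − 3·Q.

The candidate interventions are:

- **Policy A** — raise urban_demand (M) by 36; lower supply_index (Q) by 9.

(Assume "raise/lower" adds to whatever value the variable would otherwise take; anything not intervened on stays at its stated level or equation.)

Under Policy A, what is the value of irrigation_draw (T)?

Policy A (M + 36, Q − 9):
  M = 14 + 36 = 50
  R = -39 − 6·50 = -339
  Q = 0 + 3·50 − 4·(-339) (−9 from intervention) = 1497
  T = -1 − (-339) − 3·1497 = -4153

-4153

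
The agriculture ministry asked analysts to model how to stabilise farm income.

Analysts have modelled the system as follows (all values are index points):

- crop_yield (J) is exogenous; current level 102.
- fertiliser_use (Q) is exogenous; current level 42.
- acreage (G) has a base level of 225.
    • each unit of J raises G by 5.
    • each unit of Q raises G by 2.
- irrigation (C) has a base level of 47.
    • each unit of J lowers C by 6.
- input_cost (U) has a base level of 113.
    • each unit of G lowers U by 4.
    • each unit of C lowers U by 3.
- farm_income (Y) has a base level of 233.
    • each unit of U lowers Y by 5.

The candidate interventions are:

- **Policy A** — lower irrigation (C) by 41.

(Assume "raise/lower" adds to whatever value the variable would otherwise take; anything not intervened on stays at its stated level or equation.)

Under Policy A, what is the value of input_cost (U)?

Policy A (C − 41):
  J = 102
  Q = 42
  G = 225 + 5·102 + 2·42 = 819
  C = 47 − 6·102 (−41 from intervention) = -606
  U = 113 − 4·819 − 3·(-606) = -1345

-1345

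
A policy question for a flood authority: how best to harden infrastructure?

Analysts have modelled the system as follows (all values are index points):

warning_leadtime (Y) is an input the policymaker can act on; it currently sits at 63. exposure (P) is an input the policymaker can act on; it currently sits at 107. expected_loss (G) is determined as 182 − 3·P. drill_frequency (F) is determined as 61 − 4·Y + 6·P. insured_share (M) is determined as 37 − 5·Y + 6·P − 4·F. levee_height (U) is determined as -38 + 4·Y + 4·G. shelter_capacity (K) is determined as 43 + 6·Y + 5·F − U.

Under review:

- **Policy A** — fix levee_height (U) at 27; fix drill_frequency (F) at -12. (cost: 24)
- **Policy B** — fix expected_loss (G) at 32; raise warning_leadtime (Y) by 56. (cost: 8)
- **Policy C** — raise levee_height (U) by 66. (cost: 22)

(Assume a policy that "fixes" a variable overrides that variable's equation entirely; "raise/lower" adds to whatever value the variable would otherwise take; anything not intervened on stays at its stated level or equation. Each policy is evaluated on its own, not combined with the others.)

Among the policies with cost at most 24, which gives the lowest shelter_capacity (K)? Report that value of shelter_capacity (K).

334

Policy A (U := 27, F := -12):
  Y = 63
  P = 107
  G = 182 − 3·107 = -139
  F = -12
  U = 27
  K = 43 + 6·63 + 5·(-12) − 27 = 334
Policy B (G := 32, Y + 56):
  Y = 63 + 56 = 119
  P = 107
  G = 32
  F = 61 − 4·119 + 6·107 = 227
  U = -38 + 4·119 + 4·32 = 566
  K = 43 + 6·119 + 5·227 − 566 = 1326
Policy C (U + 66):
  Y = 63
  P = 107
  G = 182 − 3·107 = -139
  F = 61 − 4·63 + 6·107 = 451
  U = -38 + 4·63 + 4·(-139) (+66 from intervention) = -276
  K = 43 + 6·63 + 5·451 − (-276) = 2952
Comparing — Policy A: K=334, Policy B: K=1326, Policy C: K=2952. Lowest is 334 (Policy A).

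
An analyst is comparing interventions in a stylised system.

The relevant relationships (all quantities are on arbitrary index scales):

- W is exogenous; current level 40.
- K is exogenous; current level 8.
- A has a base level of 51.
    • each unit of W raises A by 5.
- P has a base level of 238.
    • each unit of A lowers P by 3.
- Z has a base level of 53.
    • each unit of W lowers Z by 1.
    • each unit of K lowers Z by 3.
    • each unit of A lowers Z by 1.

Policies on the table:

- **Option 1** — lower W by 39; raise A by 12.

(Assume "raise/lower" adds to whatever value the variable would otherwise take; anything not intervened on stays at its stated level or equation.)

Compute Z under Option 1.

Option 1 (W − 39, A + 12):
  W = 40 − 39 = 1
  K = 8
  A = 51 + 5·1 (+12 from intervention) = 68
  Z = 53 − 1 − 3·8 − 68 = -40

-40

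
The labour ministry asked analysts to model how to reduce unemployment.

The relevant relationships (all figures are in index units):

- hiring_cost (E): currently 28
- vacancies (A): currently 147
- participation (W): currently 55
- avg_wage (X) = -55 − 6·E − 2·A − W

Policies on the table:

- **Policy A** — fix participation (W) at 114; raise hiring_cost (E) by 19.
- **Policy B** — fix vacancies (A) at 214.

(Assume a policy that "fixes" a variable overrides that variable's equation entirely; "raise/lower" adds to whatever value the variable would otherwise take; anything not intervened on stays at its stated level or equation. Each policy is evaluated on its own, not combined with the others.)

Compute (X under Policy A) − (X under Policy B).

Policy A (W := 114, E + 19):
  E = 28 + 19 = 47
  A = 147
  W = 114
  X = -55 − 6·47 − 2·147 − 114 = -745
Policy B (A := 214):
  E = 28
  A = 214
  W = 55
  X = -55 − 6·28 − 2·214 − 55 = -706
X: -745 − (-706) = -39

-39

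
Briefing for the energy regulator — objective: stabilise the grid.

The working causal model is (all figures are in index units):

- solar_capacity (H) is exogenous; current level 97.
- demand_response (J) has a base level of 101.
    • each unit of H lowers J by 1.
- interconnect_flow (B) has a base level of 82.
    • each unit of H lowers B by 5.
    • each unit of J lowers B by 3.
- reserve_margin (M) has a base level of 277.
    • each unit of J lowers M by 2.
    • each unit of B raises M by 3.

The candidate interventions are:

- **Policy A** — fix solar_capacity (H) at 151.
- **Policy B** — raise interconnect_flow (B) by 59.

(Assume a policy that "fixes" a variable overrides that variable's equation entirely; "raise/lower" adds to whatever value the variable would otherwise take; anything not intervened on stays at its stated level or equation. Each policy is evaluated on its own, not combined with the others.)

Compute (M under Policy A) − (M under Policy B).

-393

Policy A (H := 151):
  H = 151
  J = 101 − 151 = -50
  B = 82 − 5·151 − 3·(-50) = -523
  M = 277 − 2·(-50) + 3·(-523) = -1192
Policy B (B + 59):
  H = 97
  J = 101 − 97 = 4
  B = 82 − 5·97 − 3·4 (+59 from intervention) = -356
  M = 277 − 2·4 + 3·(-356) = -799
M: -1192 − (-799) = -393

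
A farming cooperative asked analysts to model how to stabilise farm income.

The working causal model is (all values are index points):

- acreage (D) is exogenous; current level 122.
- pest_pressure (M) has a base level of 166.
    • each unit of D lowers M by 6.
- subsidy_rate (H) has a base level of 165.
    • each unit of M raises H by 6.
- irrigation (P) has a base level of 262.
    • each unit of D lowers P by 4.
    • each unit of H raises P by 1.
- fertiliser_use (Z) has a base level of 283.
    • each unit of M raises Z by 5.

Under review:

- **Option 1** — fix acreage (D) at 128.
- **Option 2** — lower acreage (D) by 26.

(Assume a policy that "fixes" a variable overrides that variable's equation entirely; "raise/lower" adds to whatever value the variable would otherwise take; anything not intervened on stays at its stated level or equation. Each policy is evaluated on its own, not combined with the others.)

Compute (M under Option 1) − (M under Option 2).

Option 1 (D := 128):
  D = 128
  M = 166 − 6·128 = -602
Option 2 (D − 26):
  D = 122 − 26 = 96
  M = 166 − 6·96 = -410
M: -602 − (-410) = -192

-192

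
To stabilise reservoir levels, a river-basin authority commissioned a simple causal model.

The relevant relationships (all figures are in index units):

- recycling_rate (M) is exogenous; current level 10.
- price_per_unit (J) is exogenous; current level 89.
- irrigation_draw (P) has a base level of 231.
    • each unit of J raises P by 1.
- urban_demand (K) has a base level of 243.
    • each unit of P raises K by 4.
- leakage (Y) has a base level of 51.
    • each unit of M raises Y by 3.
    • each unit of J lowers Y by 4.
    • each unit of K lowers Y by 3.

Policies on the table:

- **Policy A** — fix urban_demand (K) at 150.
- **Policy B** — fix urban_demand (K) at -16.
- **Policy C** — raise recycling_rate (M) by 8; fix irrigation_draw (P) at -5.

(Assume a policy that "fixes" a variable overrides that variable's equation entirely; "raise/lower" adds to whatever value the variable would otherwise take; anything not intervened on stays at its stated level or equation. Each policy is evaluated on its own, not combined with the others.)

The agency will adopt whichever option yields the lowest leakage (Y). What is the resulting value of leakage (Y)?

-920

Policy A (K := 150):
  M = 10
  J = 89
  P = 231 + 89 = 320
  K = 150
  Y = 51 + 3·10 − 4·89 − 3·150 = -725
Policy B (K := -16):
  M = 10
  J = 89
  P = 231 + 89 = 320
  K = -16
  Y = 51 + 3·10 − 4·89 − 3·(-16) = -227
Policy C (M + 8, P := -5):
  M = 10 + 8 = 18
  J = 89
  P = -5
  K = 243 + 4·(-5) = 223
  Y = 51 + 3·18 − 4·89 − 3·223 = -920
Comparing — Policy A: Y=-725, Policy B: Y=-227, Policy C: Y=-920. Lowest is -920 (Policy C).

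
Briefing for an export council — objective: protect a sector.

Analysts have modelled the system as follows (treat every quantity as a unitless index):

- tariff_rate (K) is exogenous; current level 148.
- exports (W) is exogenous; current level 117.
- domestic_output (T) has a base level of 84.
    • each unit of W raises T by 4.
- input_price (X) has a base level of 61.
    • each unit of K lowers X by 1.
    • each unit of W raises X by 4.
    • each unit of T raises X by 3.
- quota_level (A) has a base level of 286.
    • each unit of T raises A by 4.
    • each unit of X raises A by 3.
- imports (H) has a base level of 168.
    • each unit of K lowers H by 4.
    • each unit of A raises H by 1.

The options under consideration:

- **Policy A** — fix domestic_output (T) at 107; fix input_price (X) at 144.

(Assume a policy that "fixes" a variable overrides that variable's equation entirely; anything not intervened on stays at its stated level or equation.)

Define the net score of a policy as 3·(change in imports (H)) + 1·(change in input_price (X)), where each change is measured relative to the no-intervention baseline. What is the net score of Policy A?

-24270

Baseline:
  K = 148
  W = 117
  T = 84 + 4·117 = 552
  X = 61 − 148 + 4·117 + 3·552 = 2037
  A = 286 + 4·552 + 3·2037 = 8605
  H = 168 − 4·148 + 8605 = 8181
Policy A (T := 107, X := 144):
  K = 148
  W = 117
  T = 107
  X = 144
  A = 286 + 4·107 + 3·144 = 1146
  H = 168 − 4·148 + 1146 = 722
ΔH = 722 − 8181 = -7459; ΔX = 144 − 2037 = -1893
Score = 3·(-7459) + 1·(-1893) = -24270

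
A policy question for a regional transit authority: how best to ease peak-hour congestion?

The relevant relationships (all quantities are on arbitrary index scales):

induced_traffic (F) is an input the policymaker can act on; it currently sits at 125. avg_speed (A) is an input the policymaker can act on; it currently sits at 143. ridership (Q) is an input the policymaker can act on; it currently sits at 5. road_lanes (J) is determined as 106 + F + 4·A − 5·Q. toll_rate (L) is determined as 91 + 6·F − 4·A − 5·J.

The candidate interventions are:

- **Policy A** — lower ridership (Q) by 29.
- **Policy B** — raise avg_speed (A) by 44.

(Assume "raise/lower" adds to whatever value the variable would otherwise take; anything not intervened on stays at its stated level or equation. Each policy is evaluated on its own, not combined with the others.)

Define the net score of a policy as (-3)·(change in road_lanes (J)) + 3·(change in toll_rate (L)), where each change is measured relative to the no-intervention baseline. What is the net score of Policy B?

-3696

Baseline:
  F = 125
  A = 143
  Q = 5
  J = 106 + 125 + 4·143 − 5·5 = 778
  L = 91 + 6·125 − 4·143 − 5·778 = -3621
Policy B (A + 44):
  F = 125
  A = 143 + 44 = 187
  Q = 5
  J = 106 + 125 + 4·187 − 5·5 = 954
  L = 91 + 6·125 − 4·187 − 5·954 = -4677
ΔJ = 954 − 778 = 176; ΔL = -4677 − (-3621) = -1056
Score = (-3)·176 + 3·(-1056) = -3696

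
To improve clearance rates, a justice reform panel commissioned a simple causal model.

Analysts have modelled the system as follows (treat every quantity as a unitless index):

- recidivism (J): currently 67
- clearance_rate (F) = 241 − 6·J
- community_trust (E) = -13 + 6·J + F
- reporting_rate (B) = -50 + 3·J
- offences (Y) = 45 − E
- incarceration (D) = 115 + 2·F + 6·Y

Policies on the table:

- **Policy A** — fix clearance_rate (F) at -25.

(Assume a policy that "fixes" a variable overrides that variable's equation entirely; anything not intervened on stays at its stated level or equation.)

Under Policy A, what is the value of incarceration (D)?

Policy A (F := -25):
  J = 67
  F = -25
  E = -13 + 6·67 + (-25) = 364
  Y = 45 − 364 = -319
  D = 115 + 2·(-25) + 6·(-319) = -1849

-1849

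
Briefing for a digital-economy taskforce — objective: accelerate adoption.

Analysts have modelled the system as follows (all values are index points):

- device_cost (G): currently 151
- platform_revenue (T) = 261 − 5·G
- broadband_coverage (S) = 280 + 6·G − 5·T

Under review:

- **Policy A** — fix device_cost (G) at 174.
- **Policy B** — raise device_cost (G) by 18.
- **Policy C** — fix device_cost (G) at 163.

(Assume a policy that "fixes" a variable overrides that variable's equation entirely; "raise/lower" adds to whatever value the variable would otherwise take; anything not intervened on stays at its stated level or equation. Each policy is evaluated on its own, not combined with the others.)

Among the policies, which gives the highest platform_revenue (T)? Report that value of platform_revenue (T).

Policy A (G := 174):
  G = 174
  T = 261 − 5·174 = -609
Policy B (G + 18):
  G = 151 + 18 = 169
  T = 261 − 5·169 = -584
Policy C (G := 163):
  G = 163
  T = 261 − 5·163 = -554
Comparing — Policy A: T=-609, Policy B: T=-584, Policy C: T=-554. Highest is -554 (Policy C).

-554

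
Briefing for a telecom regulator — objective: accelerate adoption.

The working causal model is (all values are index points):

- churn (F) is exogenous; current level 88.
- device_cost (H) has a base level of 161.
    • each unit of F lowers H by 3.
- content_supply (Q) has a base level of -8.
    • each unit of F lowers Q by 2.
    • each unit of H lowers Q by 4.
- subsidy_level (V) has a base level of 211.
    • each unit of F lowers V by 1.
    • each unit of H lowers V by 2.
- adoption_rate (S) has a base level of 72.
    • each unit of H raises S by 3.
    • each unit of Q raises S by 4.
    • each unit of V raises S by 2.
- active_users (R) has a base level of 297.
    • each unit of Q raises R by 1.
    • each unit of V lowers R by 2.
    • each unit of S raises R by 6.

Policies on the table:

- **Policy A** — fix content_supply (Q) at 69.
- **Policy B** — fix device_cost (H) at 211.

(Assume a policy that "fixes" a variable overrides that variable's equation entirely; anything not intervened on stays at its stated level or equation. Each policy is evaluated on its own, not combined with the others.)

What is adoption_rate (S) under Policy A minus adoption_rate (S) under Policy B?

4702

Policy A (Q := 69):
  F = 88
  H = 161 − 3·88 = -103
  Q = 69
  V = 211 − 88 − 2·(-103) = 329
  S = 72 + 3·(-103) + 4·69 + 2·329 = 697
Policy B (H := 211):
  F = 88
  H = 211
  Q = -8 − 2·88 − 4·211 = -1028
  V = 211 − 88 − 2·211 = -299
  S = 72 + 3·211 + 4·(-1028) + 2·(-299) = -4005
S: 697 − (-4005) = 4702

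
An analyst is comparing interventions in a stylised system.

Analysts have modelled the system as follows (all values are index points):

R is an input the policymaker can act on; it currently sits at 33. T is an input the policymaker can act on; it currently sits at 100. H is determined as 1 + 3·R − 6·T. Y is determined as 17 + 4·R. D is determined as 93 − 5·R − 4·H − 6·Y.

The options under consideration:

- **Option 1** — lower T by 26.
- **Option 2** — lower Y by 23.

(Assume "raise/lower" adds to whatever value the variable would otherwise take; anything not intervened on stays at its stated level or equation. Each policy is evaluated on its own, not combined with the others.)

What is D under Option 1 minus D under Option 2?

Option 1 (T − 26):
  R = 33
  T = 100 − 26 = 74
  H = 1 + 3·33 − 6·74 = -344
  Y = 17 + 4·33 = 149
  D = 93 − 5·33 − 4·(-344) − 6·149 = 410
Option 2 (Y − 23):
  R = 33
  T = 100
  H = 1 + 3·33 − 6·100 = -500
  Y = 17 + 4·33 (−23 from intervention) = 126
  D = 93 − 5·33 − 4·(-500) − 6·126 = 1172
D: 410 − 1172 = -762

-762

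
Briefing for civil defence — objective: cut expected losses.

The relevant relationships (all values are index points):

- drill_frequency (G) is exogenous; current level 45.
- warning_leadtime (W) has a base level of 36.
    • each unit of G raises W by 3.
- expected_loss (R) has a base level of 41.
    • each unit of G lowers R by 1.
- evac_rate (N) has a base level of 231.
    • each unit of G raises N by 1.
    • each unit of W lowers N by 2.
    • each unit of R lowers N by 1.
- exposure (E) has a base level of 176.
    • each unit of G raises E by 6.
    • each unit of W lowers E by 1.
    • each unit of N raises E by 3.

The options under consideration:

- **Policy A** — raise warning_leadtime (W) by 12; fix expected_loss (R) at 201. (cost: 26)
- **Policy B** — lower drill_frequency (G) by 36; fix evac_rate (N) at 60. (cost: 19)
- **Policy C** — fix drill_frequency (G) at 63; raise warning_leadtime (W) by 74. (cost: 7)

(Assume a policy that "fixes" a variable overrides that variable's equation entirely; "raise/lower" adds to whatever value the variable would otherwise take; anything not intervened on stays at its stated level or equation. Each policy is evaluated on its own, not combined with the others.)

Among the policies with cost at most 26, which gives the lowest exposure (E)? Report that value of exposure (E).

Policy A (W + 12, R := 201):
  G = 45
  W = 36 + 3·45 (+12 from intervention) = 183
  R = 201
  N = 231 + 45 − 2·183 − 201 = -291
  E = 176 + 6·45 − 183 + 3·(-291) = -610
Policy B (G − 36, N := 60):
  G = 45 − 36 = 9
  W = 36 + 3·9 = 63
  R = 41 − 9 = 32
  N = 60
  E = 176 + 6·9 − 63 + 3·60 = 347
Policy C (G := 63, W + 74):
  G = 63
  W = 36 + 3·63 (+74 from intervention) = 299
  R = 41 − 63 = -22
  N = 231 + 63 − 2·299 − (-22) = -282
  E = 176 + 6·63 − 299 + 3·(-282) = -591
Comparing — Policy A: E=-610, Policy B: E=347, Policy C: E=-591. Lowest is -610 (Policy A).

-610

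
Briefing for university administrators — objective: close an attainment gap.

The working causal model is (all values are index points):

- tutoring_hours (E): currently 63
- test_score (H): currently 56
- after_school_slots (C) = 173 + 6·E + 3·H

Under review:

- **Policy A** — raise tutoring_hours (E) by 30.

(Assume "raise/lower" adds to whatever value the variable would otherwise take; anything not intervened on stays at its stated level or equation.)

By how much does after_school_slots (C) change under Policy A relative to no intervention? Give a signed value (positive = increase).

180

Baseline:
  E = 63
  H = 56
  C = 173 + 6·63 + 3·56 = 719
Policy A (E + 30):
  E = 63 + 30 = 93
  H = 56
  C = 173 + 6·93 + 3·56 = 899
Change in C: 899 − 719 = 180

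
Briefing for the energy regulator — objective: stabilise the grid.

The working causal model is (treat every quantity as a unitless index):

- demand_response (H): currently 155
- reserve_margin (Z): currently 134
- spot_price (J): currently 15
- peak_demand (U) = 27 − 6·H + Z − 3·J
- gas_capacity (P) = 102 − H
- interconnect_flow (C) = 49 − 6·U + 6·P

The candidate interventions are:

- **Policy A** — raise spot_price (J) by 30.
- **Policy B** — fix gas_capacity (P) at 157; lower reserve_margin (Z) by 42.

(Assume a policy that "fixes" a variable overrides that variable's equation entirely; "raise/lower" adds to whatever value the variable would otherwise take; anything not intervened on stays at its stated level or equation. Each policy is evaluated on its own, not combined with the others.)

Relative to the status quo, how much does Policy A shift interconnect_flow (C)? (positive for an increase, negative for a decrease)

Baseline:
  H = 155
  Z = 134
  J = 15
  U = 27 − 6·155 + 134 − 3·15 = -814
  P = 102 − 155 = -53
  C = 49 − 6·(-814) + 6·(-53) = 4615
Policy A (J + 30):
  H = 155
  Z = 134
  J = 15 + 30 = 45
  U = 27 − 6·155 + 134 − 3·45 = -904
  P = 102 − 155 = -53
  C = 49 − 6·(-904) + 6·(-53) = 5155
Change in C: 5155 − 4615 = 540

540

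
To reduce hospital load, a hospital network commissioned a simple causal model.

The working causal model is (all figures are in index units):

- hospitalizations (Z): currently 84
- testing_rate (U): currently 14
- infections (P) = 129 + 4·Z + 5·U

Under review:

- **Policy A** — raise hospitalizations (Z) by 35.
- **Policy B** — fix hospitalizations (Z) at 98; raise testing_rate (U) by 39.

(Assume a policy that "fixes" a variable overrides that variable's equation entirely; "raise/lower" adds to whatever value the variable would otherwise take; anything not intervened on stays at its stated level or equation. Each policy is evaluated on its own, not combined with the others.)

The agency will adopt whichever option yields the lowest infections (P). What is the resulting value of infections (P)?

Policy A (Z + 35):
  Z = 84 + 35 = 119
  U = 14
  P = 129 + 4·119 + 5·14 = 675
Policy B (Z := 98, U + 39):
  Z = 98
  U = 14 + 39 = 53
  P = 129 + 4·98 + 5·53 = 786
Comparing — Policy A: P=675, Policy B: P=786. Lowest is 675 (Policy A).

675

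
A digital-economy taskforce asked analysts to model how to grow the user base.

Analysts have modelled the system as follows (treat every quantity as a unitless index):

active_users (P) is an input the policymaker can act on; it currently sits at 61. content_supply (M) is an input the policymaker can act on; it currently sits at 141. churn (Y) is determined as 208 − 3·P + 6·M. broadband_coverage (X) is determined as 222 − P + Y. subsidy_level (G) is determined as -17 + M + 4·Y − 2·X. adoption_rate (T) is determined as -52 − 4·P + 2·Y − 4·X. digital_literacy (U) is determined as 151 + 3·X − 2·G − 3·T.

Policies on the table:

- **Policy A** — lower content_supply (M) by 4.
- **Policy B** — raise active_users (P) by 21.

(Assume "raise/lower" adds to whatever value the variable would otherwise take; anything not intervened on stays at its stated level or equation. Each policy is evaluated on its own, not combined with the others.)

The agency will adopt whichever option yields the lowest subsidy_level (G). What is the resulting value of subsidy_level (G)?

Policy A (M − 4):
  P = 61
  M = 141 − 4 = 137
  Y = 208 − 3·61 + 6·137 = 847
  X = 222 − 61 + 847 = 1008
  G = -17 + 137 + 4·847 − 2·1008 = 1492
Policy B (P + 21):
  P = 61 + 21 = 82
  M = 141
  Y = 208 − 3·82 + 6·141 = 808
  X = 222 − 82 + 808 = 948
  G = -17 + 141 + 4·808 − 2·948 = 1460
Comparing — Policy A: G=1492, Policy B: G=1460. Lowest is 1460 (Policy B).

1460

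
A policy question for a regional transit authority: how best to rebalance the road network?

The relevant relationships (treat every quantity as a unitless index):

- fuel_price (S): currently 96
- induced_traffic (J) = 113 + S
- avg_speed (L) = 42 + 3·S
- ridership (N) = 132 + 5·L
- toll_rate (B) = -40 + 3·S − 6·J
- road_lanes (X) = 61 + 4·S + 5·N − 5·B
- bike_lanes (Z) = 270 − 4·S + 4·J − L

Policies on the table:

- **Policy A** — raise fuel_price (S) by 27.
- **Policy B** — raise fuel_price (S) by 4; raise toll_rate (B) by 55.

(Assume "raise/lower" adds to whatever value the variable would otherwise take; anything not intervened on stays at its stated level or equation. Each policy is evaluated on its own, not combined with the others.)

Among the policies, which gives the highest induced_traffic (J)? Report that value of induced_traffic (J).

Policy A (S + 27):
  S = 96 + 27 = 123
  J = 113 + 123 = 236
Policy B (S + 4, B + 55):
  S = 96 + 4 = 100
  J = 113 + 100 = 213
Comparing — Policy A: J=236, Policy B: J=213. Highest is 236 (Policy A).

236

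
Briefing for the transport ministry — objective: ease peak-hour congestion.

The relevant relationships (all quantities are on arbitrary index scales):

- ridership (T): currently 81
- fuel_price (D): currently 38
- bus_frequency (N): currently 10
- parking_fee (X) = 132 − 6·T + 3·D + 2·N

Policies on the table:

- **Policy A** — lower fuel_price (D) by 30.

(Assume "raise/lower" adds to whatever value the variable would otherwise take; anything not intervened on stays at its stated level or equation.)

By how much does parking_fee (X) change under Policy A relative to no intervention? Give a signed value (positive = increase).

-90

Baseline:
  T = 81
  D = 38
  N = 10
  X = 132 − 6·81 + 3·38 + 2·10 = -220
Policy A (D − 30):
  T = 81
  D = 38 − 30 = 8
  N = 10
  X = 132 − 6·81 + 3·8 + 2·10 = -310
Change in X: -310 − (-220) = -90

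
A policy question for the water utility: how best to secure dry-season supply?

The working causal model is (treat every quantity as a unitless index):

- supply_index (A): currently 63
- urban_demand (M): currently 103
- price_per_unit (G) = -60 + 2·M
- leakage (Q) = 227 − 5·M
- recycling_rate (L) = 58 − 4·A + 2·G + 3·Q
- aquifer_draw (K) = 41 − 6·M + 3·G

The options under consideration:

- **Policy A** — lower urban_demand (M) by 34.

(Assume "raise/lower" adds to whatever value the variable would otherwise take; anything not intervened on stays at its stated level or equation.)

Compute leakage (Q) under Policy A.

-118

Policy A (M − 34):
  M = 103 − 34 = 69
  Q = 227 − 5·69 = -118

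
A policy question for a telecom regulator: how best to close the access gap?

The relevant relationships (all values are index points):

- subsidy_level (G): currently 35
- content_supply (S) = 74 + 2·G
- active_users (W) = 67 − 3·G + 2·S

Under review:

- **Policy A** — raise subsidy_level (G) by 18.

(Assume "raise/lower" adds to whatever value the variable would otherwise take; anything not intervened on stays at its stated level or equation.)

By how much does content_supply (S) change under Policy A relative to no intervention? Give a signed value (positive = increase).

Baseline:
  G = 35
  S = 74 + 2·35 = 144
Policy A (G + 18):
  G = 35 + 18 = 53
  S = 74 + 2·53 = 180
Change in S: 180 − 144 = 36

36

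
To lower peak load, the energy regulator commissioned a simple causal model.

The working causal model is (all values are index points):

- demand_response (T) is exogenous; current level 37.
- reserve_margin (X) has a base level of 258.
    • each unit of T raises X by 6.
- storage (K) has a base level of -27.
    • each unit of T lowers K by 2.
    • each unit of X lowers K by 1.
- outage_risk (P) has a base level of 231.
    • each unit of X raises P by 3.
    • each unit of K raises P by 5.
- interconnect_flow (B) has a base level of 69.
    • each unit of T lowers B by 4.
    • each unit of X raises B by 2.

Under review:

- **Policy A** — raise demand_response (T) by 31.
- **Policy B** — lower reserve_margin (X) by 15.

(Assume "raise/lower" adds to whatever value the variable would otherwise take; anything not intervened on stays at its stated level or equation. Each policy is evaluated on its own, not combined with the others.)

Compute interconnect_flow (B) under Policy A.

Policy A (T + 31):
  T = 37 + 31 = 68
  X = 258 + 6·68 = 666
  B = 69 − 4·68 + 2·666 = 1129

1129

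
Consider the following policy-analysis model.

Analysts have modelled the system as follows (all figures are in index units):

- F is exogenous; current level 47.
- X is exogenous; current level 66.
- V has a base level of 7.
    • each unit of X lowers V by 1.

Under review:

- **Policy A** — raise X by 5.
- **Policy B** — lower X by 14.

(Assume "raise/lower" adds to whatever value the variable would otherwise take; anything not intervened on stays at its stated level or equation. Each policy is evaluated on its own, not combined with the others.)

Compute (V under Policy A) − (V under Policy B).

-19

Policy A (X + 5):
  X = 66 + 5 = 71
  V = 7 − 71 = -64
Policy B (X − 14):
  X = 66 − 14 = 52
  V = 7 − 52 = -45
V: -64 − (-45) = -19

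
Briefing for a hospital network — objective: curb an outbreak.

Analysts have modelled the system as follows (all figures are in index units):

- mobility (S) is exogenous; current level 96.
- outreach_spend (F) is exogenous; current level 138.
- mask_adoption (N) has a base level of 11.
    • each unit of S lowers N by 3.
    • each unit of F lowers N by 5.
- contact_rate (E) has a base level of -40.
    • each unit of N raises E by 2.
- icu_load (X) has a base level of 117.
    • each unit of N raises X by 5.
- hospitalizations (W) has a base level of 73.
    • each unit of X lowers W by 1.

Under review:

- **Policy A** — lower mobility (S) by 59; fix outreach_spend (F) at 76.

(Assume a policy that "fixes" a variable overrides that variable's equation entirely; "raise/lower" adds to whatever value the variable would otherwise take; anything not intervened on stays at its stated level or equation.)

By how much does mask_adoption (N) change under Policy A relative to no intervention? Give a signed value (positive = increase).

487

Baseline:
  S = 96
  F = 138
  N = 11 − 3·96 − 5·138 = -967
Policy A (S − 59, F := 76):
  S = 96 − 59 = 37
  F = 76
  N = 11 − 3·37 − 5·76 = -480
Change in N: -480 − (-967) = 487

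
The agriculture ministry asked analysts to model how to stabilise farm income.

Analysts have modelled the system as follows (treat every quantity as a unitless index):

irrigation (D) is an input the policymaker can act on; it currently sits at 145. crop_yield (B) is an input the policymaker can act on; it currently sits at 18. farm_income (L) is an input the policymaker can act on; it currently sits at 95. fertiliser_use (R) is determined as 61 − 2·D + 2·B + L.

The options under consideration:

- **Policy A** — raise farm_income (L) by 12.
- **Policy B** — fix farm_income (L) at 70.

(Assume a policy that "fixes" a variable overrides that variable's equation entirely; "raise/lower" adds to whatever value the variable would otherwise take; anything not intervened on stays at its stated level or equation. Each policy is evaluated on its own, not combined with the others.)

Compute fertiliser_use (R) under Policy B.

-123

Policy B (L := 70):
  D = 145
  B = 18
  L = 70
  R = 61 − 2·145 + 2·18 + 70 = -123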